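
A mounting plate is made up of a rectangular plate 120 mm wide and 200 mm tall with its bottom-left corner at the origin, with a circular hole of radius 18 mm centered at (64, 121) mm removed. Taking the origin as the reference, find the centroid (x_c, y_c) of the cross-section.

x_c = 59.82 mm, y_c = 99.07 mm

plate: A = 120 × 200 = 24000.00, centroid at (60.00, 100.00).
hole: A = −π·18² = -1017.88, centroid at (64.00, 121.00).
ΣA = 22982.12 mm², ΣAx_c = 1374855.93 mm³, ΣAy_c = 2276837.00 mm³.
x_c = 1374855.93/22982.12 = 59.82 mm; y_c = 2276837.00/22982.12 = 99.07 mm.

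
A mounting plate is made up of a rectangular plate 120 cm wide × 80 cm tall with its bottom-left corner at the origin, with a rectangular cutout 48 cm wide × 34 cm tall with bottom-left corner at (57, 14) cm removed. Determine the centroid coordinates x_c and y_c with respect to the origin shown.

x_c = 55.70 cm, y_c = 41.84 cm

plate: A = 120 × 80 = 9600.00, centroid at (60.00, 40.00).
hole: A = −(48 × 34) = -1632.00, centroid at (81.00, 31.00).
ΣA = 7968.00 cm², ΣAx_c = 443808.00 cm³, ΣAy_c = 333408.00 cm³.
x_c = 443808.00/7968.00 = 55.70 cm; y_c = 333408.00/7968.00 = 41.84 cm.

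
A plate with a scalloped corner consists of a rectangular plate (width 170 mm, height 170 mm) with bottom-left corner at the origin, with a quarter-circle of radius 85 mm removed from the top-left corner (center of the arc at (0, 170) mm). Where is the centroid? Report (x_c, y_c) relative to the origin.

x_c = 96.95 mm, y_c = 73.05 mm

plate: A = 170 × 170 = 28900.00, centroid at (85.00, 85.00).
removed quarter-circle: A = −¼π·85² = -5674.50, centroid at (36.08, 133.92).
ΣA = 23225.50 mm²
ΣAx_c = (28900.00)(85.00) + (-5674.50)(36.08) = 2251791.67 mm³
ΣAy_c = (28900.00)(85.00) + (-5674.50)(133.92) = 1696543.04 mm³
x_c = 2251791.67 / 23225.50 = 96.95 mm
y_c = 1696543.04 / 23225.50 = 73.05 mm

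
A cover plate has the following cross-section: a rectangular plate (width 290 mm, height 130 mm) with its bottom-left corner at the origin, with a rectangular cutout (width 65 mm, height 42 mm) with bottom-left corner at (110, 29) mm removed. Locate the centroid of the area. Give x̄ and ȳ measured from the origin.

x̄ = 145.20 mm, ȳ = 66.17 mm

plate: A = 290 × 130 = 37700.00, centroid at (145.00, 65.00).
hole: A = −(65 × 42) = -2730.00, centroid at (142.50, 50.00).
ΣA = 34970.00 mm²
ΣAx̄ = (37700.00)(145.00) + (-2730.00)(142.50) = 5077475.00 mm³
ΣAȳ = (37700.00)(65.00) + (-2730.00)(50.00) = 2314000.00 mm³
x̄ = 5077475.00 / 34970.00 = 145.20 mm
ȳ = 2314000.00 / 34970.00 = 66.17 mm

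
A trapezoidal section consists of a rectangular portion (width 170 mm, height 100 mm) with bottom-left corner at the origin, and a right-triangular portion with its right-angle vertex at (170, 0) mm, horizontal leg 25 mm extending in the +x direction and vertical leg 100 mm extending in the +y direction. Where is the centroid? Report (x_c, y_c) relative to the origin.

rectangular portion: A = 170 × 100 = 17000.00, centroid at (85.00, 50.00).
triangular portion: A = ½·25·100 = 1250.00, centroid at (178.33, 33.33).
ΣA = 18250.00 mm², ΣAx_c = 1667916.67 mm³, ΣAy_c = 891666.67 mm³.
x_c = 1667916.67/18250.00 = 91.39 mm; y_c = 891666.67/18250.00 = 48.86 mm.

x_c = 91.39 mm, y_c = 48.86 mm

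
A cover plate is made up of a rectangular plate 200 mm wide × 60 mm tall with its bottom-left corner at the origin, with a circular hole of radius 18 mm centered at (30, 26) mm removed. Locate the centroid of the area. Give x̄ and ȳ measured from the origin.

x̄ = 106.49 mm, ȳ = 30.37 mm

plate: A = 200 × 60 = 12000.00, centroid at (100.00, 30.00).
hole: A = −π·18² = -1017.88, centroid at (30.00, 26.00).
ΣA = 10982.12 mm²
ΣAx̄ = (12000.00)(100.00) + (-1017.88)(30.00) = 1169463.72 mm³
ΣAȳ = (12000.00)(30.00) + (-1017.88)(26.00) = 333535.22 mm³
x̄ = 1169463.72 / 10982.12 = 106.49 mm
ȳ = 333535.22 / 10982.12 = 30.37 mm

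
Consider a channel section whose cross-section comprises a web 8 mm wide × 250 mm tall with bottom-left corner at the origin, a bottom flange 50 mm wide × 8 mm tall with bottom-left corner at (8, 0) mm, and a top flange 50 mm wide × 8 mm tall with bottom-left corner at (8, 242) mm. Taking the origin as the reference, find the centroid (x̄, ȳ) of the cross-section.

x̄ = 12.29 mm, ȳ = 125.00 mm

Part | A | x̄ᵢ | ȳᵢ | A·x̄ᵢ | A·ȳᵢ
web | 2000.00 | 4.00 | 125.00 | 8000.00 | 250000.00
bottom flange | 400.00 | 33.00 | 4.00 | 13200.00 | 1600.00
top flange | 400.00 | 33.00 | 246.00 | 13200.00 | 98400.00
Σ | 2800.00 |  |  | 34400.00 | 350000.00
x̄ = 34400.00 / 2800.00 = 12.29 mm
ȳ = 350000.00 / 2800.00 = 125.00 mm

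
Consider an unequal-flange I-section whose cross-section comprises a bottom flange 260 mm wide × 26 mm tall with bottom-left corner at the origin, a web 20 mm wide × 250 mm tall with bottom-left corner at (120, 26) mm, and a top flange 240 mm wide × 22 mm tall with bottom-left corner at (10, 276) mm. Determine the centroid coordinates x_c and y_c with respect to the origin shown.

Part | A | x̄ᵢ | ȳᵢ | A·x̄ᵢ | A·ȳᵢ
bottom flange | 6760.00 | 130.00 | 13.00 | 878800.00 | 87880.00
web | 5000.00 | 130.00 | 151.00 | 650000.00 | 755000.00
top flange | 5280.00 | 130.00 | 287.00 | 686400.00 | 1515360.00
Σ | 17040.00 |  |  | 2215200.00 | 2358240.00
x_c = 2215200.00 / 17040.00 = 130.00 mm
y_c = 2358240.00 / 17040.00 = 138.39 mm

x_c = 130.00 mm, y_c = 138.39 mm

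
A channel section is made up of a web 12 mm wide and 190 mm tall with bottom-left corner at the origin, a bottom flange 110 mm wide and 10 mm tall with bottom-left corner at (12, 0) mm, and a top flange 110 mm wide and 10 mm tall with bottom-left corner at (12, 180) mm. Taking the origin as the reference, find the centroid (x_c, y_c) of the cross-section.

x_c = 35.96 mm, y_c = 95.00 mm

web: A = 12 × 190 = 2280.00, centroid at (6.00, 95.00).
bottom flange: A = 110 × 10 = 1100.00, centroid at (67.00, 5.00).
top flange: A = 110 × 10 = 1100.00, centroid at (67.00, 185.00).
ΣA = 4480.00 mm², ΣAx_c = 161080.00 mm³, ΣAy_c = 425600.00 mm³.
x_c = 161080.00/4480.00 = 35.96 mm; y_c = 425600.00/4480.00 = 95.00 mm.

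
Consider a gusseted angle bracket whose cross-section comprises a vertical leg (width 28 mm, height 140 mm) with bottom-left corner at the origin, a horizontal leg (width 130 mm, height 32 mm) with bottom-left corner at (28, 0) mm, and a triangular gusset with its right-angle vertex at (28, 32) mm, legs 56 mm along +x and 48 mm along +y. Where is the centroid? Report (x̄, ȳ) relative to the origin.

x̄ = 53.53 mm, ȳ = 43.03 mm

Part | A | x̄ᵢ | ȳᵢ | A·x̄ᵢ | A·ȳᵢ
vertical leg | 3920.00 | 14.00 | 70.00 | 54880.00 | 274400.00
horizontal leg | 4160.00 | 93.00 | 16.00 | 386880.00 | 66560.00
gusset | 1344.00 | 46.67 | 48.00 | 62720.00 | 64512.00
Σ | 9424.00 |  |  | 504480.00 | 405472.00
x̄ = 504480.00 / 9424.00 = 53.53 mm
ȳ = 405472.00 / 9424.00 = 43.03 mm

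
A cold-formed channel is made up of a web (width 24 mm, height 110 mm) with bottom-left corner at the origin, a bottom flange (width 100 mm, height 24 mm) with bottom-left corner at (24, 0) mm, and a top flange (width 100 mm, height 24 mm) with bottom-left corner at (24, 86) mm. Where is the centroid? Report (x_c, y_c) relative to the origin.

Part | A | x̄ᵢ | ȳᵢ | A·x̄ᵢ | A·ȳᵢ
web | 2640.00 | 12.00 | 55.00 | 31680.00 | 145200.00
bottom flange | 2400.00 | 74.00 | 12.00 | 177600.00 | 28800.00
top flange | 2400.00 | 74.00 | 98.00 | 177600.00 | 235200.00
Σ | 7440.00 |  |  | 386880.00 | 409200.00
x_c = 386880.00 / 7440.00 = 52.00 mm
y_c = 409200.00 / 7440.00 = 55.00 mm

x_c = 52.00 mm, y_c = 55.00 mm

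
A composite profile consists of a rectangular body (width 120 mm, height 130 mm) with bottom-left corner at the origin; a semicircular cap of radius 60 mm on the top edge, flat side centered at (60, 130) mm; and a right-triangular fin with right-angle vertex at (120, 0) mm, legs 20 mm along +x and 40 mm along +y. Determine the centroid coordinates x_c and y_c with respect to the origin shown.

x_c = 61.23 mm, y_c = 87.67 mm

rectangular body: A = 120 × 130 = 15600.00, centroid at (60.00, 65.00).
semicircular top: A = ½π·60² = 5654.87, centroid at (60.00, 155.46).
triangular fin: A = ½·20·40 = 400.00, centroid at (126.67, 13.33).
ΣA = 21654.87 mm²
ΣAx_c = (15600.00)(60.00) + (5654.87)(60.00) + (400.00)(126.67) = 1325958.67 mm³
ΣAy_c = (15600.00)(65.00) + (5654.87)(155.46) + (400.00)(13.33) = 1898466.01 mm³
x_c = 1325958.67 / 21654.87 = 61.23 mm
y_c = 1898466.01 / 21654.87 = 87.67 mm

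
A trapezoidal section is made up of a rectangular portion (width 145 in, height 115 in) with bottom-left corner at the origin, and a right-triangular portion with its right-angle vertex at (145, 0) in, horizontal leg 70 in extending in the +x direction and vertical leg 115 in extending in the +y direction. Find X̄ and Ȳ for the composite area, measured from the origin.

X̄ = 91.13 in, Ȳ = 53.77 in

rectangular portion: A = 145 × 115 = 16675.00, centroid at (72.50, 57.50).
triangular portion: A = ½·70·115 = 4025.00, centroid at (168.33, 38.33).
ΣA = 20700.00 in², ΣAX̄ = 1886479.17 in³, ΣAȲ = 1113104.17 in³.
X̄ = 1886479.17/20700.00 = 91.13 in; Ȳ = 1113104.17/20700.00 = 53.77 in.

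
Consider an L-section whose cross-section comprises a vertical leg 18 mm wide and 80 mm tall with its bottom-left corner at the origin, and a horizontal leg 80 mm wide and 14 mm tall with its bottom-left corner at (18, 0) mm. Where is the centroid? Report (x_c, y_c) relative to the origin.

vertical leg: A = 18 × 80 = 1440.00, centroid at (9.00, 40.00).
horizontal leg: A = 80 × 14 = 1120.00, centroid at (58.00, 7.00).
ΣA = 2560.00 mm²
ΣAx_c = (1440.00)(9.00) + (1120.00)(58.00) = 77920.00 mm³
ΣAy_c = (1440.00)(40.00) + (1120.00)(7.00) = 65440.00 mm³
x_c = 77920.00 / 2560.00 = 30.44 mm
y_c = 65440.00 / 2560.00 = 25.56 mm

x_c = 30.44 mm, y_c = 25.56 mm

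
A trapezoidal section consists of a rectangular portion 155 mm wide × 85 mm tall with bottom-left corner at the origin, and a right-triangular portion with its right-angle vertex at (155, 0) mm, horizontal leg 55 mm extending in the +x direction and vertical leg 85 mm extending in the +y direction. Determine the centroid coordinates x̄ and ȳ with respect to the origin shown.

x̄ = 91.94 mm, ȳ = 40.37 mm

rectangular portion: A = 155 × 85 = 13175.00, centroid at (77.50, 42.50).
triangular portion: A = ½·55·85 = 2337.50, centroid at (173.33, 28.33).
ΣA = 15512.50 mm²
ΣAx̄ = (13175.00)(77.50) + (2337.50)(173.33) = 1426229.17 mm³
ΣAȳ = (13175.00)(42.50) + (2337.50)(28.33) = 626166.67 mm³
x̄ = 1426229.17 / 15512.50 = 91.94 mm
ȳ = 626166.67 / 15512.50 = 40.37 mm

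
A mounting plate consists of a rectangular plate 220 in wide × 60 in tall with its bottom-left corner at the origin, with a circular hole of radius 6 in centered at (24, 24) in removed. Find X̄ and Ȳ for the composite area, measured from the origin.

X̄ = 110.74 in, Ȳ = 30.05 in

plate: A = 220 × 60 = 13200.00, centroid at (110.00, 30.00).
hole: A = −π·6² = -113.10, centroid at (24.00, 24.00).
ΣA = 13086.90 in²
ΣAX̄ = (13200.00)(110.00) + (-113.10)(24.00) = 1449285.66 in³
ΣAȲ = (13200.00)(30.00) + (-113.10)(24.00) = 393285.66 in³
X̄ = 1449285.66 / 13086.90 = 110.74 in
Ȳ = 393285.66 / 13086.90 = 30.05 in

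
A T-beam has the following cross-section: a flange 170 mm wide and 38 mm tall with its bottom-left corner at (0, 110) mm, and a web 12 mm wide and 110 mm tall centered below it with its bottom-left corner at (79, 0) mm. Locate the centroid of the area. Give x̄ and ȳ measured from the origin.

x̄ = 85.00 mm, ȳ = 116.44 mm

web: A = 12 × 110 = 1320.00, centroid at (85.00, 55.00).
flange: A = 170 × 38 = 6460.00, centroid at (85.00, 129.00).
ΣA = 7780.00 mm², ΣAx̄ = 661300.00 mm³, ΣAȳ = 905940.00 mm³.
x̄ = 661300.00/7780.00 = 85.00 mm; ȳ = 905940.00/7780.00 = 116.44 mm.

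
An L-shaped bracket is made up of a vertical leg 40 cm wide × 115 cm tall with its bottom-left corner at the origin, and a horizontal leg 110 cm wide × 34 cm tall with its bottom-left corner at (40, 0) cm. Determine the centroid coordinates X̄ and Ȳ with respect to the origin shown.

X̄ = 53.63 cm, Ȳ = 39.34 cm

vertical leg: A = 40 × 115 = 4600.00, centroid at (20.00, 57.50).
horizontal leg: A = 110 × 34 = 3740.00, centroid at (95.00, 17.00).
ΣA = 8340.00 cm², ΣAX̄ = 447300.00 cm³, ΣAȲ = 328080.00 cm³.
X̄ = 447300.00/8340.00 = 53.63 cm; Ȳ = 328080.00/8340.00 = 39.34 cm.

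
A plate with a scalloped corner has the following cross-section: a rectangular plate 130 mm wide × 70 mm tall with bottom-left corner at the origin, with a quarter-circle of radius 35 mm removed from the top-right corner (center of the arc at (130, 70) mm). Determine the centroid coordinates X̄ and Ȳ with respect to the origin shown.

plate: A = 130 × 70 = 9100.00, centroid at (65.00, 35.00).
removed quarter-circle: A = −¼π·35² = -962.11, centroid at (115.15, 55.15).
ΣA = 8137.89 mm²
ΣAX̄ = (9100.00)(65.00) + (-962.11)(115.15) = 480717.01 mm³
ΣAȲ = (9100.00)(35.00) + (-962.11)(55.15) = 265443.77 mm³
X̄ = 480717.01 / 8137.89 = 59.07 mm
Ȳ = 265443.77 / 8137.89 = 32.62 mm

X̄ = 59.07 mm, Ȳ = 32.62 mm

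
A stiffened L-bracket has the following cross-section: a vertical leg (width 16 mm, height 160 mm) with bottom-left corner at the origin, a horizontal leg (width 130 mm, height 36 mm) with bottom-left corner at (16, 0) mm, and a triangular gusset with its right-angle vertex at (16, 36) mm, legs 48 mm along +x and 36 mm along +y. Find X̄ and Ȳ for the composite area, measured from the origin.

Part | A | x̄ᵢ | ȳᵢ | A·x̄ᵢ | A·ȳᵢ
vertical leg | 2560.00 | 8.00 | 80.00 | 20480.00 | 204800.00
horizontal leg | 4680.00 | 81.00 | 18.00 | 379080.00 | 84240.00
gusset | 864.00 | 32.00 | 48.00 | 27648.00 | 41472.00
Σ | 8104.00 |  |  | 427208.00 | 330512.00
X̄ = 427208.00 / 8104.00 = 52.72 mm
Ȳ = 330512.00 / 8104.00 = 40.78 mm

X̄ = 52.72 mm, Ȳ = 40.78 mm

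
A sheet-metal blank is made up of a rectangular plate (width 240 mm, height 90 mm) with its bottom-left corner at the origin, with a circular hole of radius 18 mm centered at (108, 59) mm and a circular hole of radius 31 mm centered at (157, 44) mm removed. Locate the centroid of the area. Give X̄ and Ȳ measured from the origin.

X̄ = 114.34 mm, Ȳ = 44.36 mm

plate: A = 240 × 90 = 21600.00, centroid at (120.00, 45.00).
hole 1: A = −π·18² = -1017.88, centroid at (108.00, 59.00).
hole 2: A = −π·31² = -3019.07, centroid at (157.00, 44.00).
ΣA = 17563.05 mm², ΣAX̄ = 2008075.32 mm³, ΣAȲ = 779106.21 mm³.
X̄ = 2008075.32/17563.05 = 114.34 mm; Ȳ = 779106.21/17563.05 = 44.36 mm.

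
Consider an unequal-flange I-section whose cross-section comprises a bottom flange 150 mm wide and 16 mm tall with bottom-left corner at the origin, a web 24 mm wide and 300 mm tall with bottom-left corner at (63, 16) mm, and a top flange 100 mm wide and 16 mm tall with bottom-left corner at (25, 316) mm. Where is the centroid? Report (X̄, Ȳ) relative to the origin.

X̄ = 75.00 mm, Ȳ = 154.71 mm

bottom flange: A = 150 × 16 = 2400.00, centroid at (75.00, 8.00).
web: A = 24 × 300 = 7200.00, centroid at (75.00, 166.00).
top flange: A = 100 × 16 = 1600.00, centroid at (75.00, 324.00).
ΣA = 11200.00 mm²
ΣAX̄ = (2400.00)(75.00) + (7200.00)(75.00) + (1600.00)(75.00) = 840000.00 mm³
ΣAȲ = (2400.00)(8.00) + (7200.00)(166.00) + (1600.00)(324.00) = 1732800.00 mm³
X̄ = 840000.00 / 11200.00 = 75.00 mm
Ȳ = 1732800.00 / 11200.00 = 154.71 mm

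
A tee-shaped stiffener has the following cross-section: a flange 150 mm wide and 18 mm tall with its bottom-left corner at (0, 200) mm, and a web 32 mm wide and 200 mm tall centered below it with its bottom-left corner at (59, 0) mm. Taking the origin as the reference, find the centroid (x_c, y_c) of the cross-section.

x_c = 75.00 mm, y_c = 132.34 mm

web: A = 32 × 200 = 6400.00, centroid at (75.00, 100.00).
flange: A = 150 × 18 = 2700.00, centroid at (75.00, 209.00).
ΣA = 9100.00 mm², ΣAx_c = 682500.00 mm³, ΣAy_c = 1204300.00 mm³.
x_c = 682500.00/9100.00 = 75.00 mm; y_c = 1204300.00/9100.00 = 132.34 mm.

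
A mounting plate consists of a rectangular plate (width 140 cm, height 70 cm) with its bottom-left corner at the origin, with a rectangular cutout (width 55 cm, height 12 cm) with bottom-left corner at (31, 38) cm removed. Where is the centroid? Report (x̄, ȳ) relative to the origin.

x̄ = 70.83 cm, ȳ = 34.35 cm

plate: A = 140 × 70 = 9800.00, centroid at (70.00, 35.00).
hole: A = −(55 × 12) = -660.00, centroid at (58.50, 44.00).
ΣA = 9140.00 cm²
ΣAx̄ = (9800.00)(70.00) + (-660.00)(58.50) = 647390.00 cm³
ΣAȳ = (9800.00)(35.00) + (-660.00)(44.00) = 313960.00 cm³
x̄ = 647390.00 / 9140.00 = 70.83 cm
ȳ = 313960.00 / 9140.00 = 34.35 cm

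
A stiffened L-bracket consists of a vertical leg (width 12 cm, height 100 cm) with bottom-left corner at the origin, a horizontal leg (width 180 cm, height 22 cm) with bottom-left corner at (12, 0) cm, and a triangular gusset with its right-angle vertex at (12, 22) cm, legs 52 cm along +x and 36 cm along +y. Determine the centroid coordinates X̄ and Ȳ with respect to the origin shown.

vertical leg: A = 12 × 100 = 1200.00, centroid at (6.00, 50.00).
horizontal leg: A = 180 × 22 = 3960.00, centroid at (102.00, 11.00).
gusset: A = ½·52·36 = 936.00, centroid at (29.33, 34.00).
ΣA = 6096.00 cm², ΣAX̄ = 438576.00 cm³, ΣAȲ = 135384.00 cm³.
X̄ = 438576.00/6096.00 = 71.94 cm; Ȳ = 135384.00/6096.00 = 22.21 cm.

X̄ = 71.94 cm, Ȳ = 22.21 cm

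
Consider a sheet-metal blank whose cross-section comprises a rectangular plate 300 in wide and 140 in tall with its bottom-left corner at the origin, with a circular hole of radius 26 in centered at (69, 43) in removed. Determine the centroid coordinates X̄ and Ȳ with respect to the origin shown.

X̄ = 154.31 in, Ȳ = 71.44 in

plate: A = 300 × 140 = 42000.00, centroid at (150.00, 70.00).
hole: A = −π·26² = -2123.72, centroid at (69.00, 43.00).
ΣA = 39876.28 in², ΣAX̄ = 6153463.55 in³, ΣAȲ = 2848680.18 in³.
X̄ = 6153463.55/39876.28 = 154.31 in; Ȳ = 2848680.18/39876.28 = 71.44 in.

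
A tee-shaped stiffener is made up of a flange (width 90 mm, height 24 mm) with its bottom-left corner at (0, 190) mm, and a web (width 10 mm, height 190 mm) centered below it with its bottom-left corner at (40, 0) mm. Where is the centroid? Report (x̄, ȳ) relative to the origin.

web: A = 10 × 190 = 1900.00, centroid at (45.00, 95.00).
flange: A = 90 × 24 = 2160.00, centroid at (45.00, 202.00).
ΣA = 4060.00 mm², ΣAx̄ = 182700.00 mm³, ΣAȳ = 616820.00 mm³.
x̄ = 182700.00/4060.00 = 45.00 mm; ȳ = 616820.00/4060.00 = 151.93 mm.

x̄ = 45.00 mm, ȳ = 151.93 mm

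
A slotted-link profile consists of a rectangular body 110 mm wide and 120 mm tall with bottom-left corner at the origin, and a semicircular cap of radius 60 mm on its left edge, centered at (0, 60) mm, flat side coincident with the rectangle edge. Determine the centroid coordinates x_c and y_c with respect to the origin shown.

rectangular body: A = 110 × 120 = 13200.00, centroid at (55.00, 60.00).
semicircular end: A = ½π·60² = 5654.87, centroid at (-25.46, 60.00).
ΣA = 18854.87 mm², ΣAx_c = 582000.00 mm³, ΣAy_c = 1131292.01 mm³.
x_c = 582000.00/18854.87 = 30.87 mm; y_c = 1131292.01/18854.87 = 60.00 mm.

x_c = 30.87 mm, y_c = 60.00 mm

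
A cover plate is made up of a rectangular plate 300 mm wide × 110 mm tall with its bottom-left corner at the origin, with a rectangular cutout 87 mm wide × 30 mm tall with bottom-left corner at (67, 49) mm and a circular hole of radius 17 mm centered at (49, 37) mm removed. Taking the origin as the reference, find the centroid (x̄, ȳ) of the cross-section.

x̄ = 156.61 mm, ȳ = 54.76 mm

plate: A = 300 × 110 = 33000.00, centroid at (150.00, 55.00).
hole 1: A = −(87 × 30) = -2610.00, centroid at (110.50, 64.00).
hole 2: A = −π·17² = -907.92, centroid at (49.00, 37.00).
ΣA = 29482.08 mm², ΣAx̄ = 4617106.91 mm³, ΣAȳ = 1614366.95 mm³.
x̄ = 4617106.91/29482.08 = 156.61 mm; ȳ = 1614366.95/29482.08 = 54.76 mm.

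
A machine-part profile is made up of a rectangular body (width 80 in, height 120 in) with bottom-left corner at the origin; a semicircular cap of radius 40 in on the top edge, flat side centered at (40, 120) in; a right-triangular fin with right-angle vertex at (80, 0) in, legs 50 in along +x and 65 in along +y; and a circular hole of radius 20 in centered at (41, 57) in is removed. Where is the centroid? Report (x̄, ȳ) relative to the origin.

x̄ = 47.28 in, ȳ = 70.81 in

rectangular body: A = 80 × 120 = 9600.00, centroid at (40.00, 60.00).
semicircular top: A = ½π·40² = 2513.27, centroid at (40.00, 136.98).
triangular fin: A = ½·50·65 = 1625.00, centroid at (96.67, 21.67).
hole: A = −π·20² = -1256.64, centroid at (41.00, 57.00).
ΣA = 12481.64 in²
ΣAx̄ = (9600.00)(40.00) + (2513.27)(40.00) + (1625.00)(96.67) + (-1256.64)(41.00) = 590092.18 in³
ΣAȳ = (9600.00)(60.00) + (2513.27)(136.98) + (1625.00)(21.67) + (-1256.64)(57.00) = 883839.58 in³
x̄ = 590092.18 / 12481.64 = 47.28 in
ȳ = 883839.58 / 12481.64 = 70.81 in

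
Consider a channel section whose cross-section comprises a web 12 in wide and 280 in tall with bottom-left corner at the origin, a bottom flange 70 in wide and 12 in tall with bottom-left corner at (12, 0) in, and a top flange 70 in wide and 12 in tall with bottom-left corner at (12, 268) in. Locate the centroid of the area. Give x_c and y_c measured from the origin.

x_c = 19.67 in, y_c = 140.00 in

web: A = 12 × 280 = 3360.00, centroid at (6.00, 140.00).
bottom flange: A = 70 × 12 = 840.00, centroid at (47.00, 6.00).
top flange: A = 70 × 12 = 840.00, centroid at (47.00, 274.00).
ΣA = 5040.00 in², ΣAx_c = 99120.00 in³, ΣAy_c = 705600.00 in³.
x_c = 99120.00/5040.00 = 19.67 in; y_c = 705600.00/5040.00 = 140.00 in.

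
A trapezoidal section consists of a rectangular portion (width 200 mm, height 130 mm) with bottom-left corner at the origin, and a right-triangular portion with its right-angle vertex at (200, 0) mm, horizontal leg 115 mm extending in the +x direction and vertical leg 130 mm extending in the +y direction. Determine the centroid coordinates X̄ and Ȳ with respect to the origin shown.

Part | A | x̄ᵢ | ȳᵢ | A·x̄ᵢ | A·ȳᵢ
rectangular portion | 26000.00 | 100.00 | 65.00 | 2600000.00 | 1690000.00
triangular portion | 7475.00 | 238.33 | 43.33 | 1781541.67 | 323916.67
Σ | 33475.00 |  |  | 4381541.67 | 2013916.67
X̄ = 4381541.67 / 33475.00 = 130.89 mm
Ȳ = 2013916.67 / 33475.00 = 60.16 mm

X̄ = 130.89 mm, Ȳ = 60.16 mm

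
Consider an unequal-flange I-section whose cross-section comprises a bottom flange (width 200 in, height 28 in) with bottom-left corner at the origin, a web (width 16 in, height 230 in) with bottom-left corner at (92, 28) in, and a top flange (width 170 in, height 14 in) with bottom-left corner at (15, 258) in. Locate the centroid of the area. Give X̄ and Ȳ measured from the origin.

bottom flange: A = 200 × 28 = 5600.00, centroid at (100.00, 14.00).
web: A = 16 × 230 = 3680.00, centroid at (100.00, 143.00).
top flange: A = 170 × 14 = 2380.00, centroid at (100.00, 265.00).
ΣA = 11660.00 in², ΣAX̄ = 1166000.00 in³, ΣAȲ = 1235340.00 in³.
X̄ = 1166000.00/11660.00 = 100.00 in; Ȳ = 1235340.00/11660.00 = 105.95 in.

X̄ = 100.00 in, Ȳ = 105.95 in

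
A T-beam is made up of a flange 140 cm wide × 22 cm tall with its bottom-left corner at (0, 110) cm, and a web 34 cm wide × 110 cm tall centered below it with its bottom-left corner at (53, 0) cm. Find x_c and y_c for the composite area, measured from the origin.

x_c = 70.00 cm, y_c = 84.81 cm

Part | A | x̄ᵢ | ȳᵢ | A·x̄ᵢ | A·ȳᵢ
web | 3740.00 | 70.00 | 55.00 | 261800.00 | 205700.00
flange | 3080.00 | 70.00 | 121.00 | 215600.00 | 372680.00
Σ | 6820.00 |  |  | 477400.00 | 578380.00
x_c = 477400.00 / 6820.00 = 70.00 cm
y_c = 578380.00 / 6820.00 = 84.81 cm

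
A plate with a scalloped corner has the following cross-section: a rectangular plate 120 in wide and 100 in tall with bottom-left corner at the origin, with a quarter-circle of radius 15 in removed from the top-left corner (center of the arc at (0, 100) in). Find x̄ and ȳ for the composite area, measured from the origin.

x̄ = 60.80 in, ȳ = 49.35 in

plate: A = 120 × 100 = 12000.00, centroid at (60.00, 50.00).
removed quarter-circle: A = −¼π·15² = -176.71, centroid at (6.37, 93.63).
ΣA = 11823.29 in²
ΣAx̄ = (12000.00)(60.00) + (-176.71)(6.37) = 718875.00 in³
ΣAȳ = (12000.00)(50.00) + (-176.71)(93.63) = 583453.54 in³
x̄ = 718875.00 / 11823.29 = 60.80 in
ȳ = 583453.54 / 11823.29 = 49.35 in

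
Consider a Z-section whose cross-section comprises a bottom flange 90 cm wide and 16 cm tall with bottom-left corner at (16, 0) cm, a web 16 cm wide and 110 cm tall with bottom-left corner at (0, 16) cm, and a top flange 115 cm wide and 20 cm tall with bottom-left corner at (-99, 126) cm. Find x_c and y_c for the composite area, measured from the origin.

bottom flange: A = 90 × 16 = 1440.00, centroid at (61.00, 8.00).
web: A = 16 × 110 = 1760.00, centroid at (8.00, 71.00).
top flange: A = 115 × 20 = 2300.00, centroid at (-41.50, 136.00).
ΣA = 5500.00 cm²
ΣAx_c = (1440.00)(61.00) + (1760.00)(8.00) + (2300.00)(-41.50) = 6470.00 cm³
ΣAy_c = (1440.00)(8.00) + (1760.00)(71.00) + (2300.00)(136.00) = 449280.00 cm³
x_c = 6470.00 / 5500.00 = 1.18 cm
y_c = 449280.00 / 5500.00 = 81.69 cm

x_c = 1.18 cm, y_c = 81.69 cm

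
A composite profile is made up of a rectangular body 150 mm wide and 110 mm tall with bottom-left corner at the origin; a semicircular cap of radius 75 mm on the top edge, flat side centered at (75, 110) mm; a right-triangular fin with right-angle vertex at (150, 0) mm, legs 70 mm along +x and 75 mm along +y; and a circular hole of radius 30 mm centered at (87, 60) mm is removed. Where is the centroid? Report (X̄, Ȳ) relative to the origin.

X̄ = 83.92 mm, Ȳ = 81.83 mm

rectangular body: A = 150 × 110 = 16500.00, centroid at (75.00, 55.00).
semicircular top: A = ½π·75² = 8835.73, centroid at (75.00, 141.83).
triangular fin: A = ½·70·75 = 2625.00, centroid at (173.33, 25.00).
hole: A = −π·30² = -2827.43, centroid at (87.00, 60.00).
ΣA = 25133.30 mm², ΣAX̄ = 2109193.00 mm³, ΣAȲ = 2056659.22 mm³.
X̄ = 2109193.00/25133.30 = 83.92 mm; Ȳ = 2056659.22/25133.30 = 81.83 mm.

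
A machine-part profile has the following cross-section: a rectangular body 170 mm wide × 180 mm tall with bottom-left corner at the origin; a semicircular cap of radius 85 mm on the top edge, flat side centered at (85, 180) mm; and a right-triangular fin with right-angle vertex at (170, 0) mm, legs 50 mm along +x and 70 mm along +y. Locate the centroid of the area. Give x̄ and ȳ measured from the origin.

x̄ = 89.07 mm, ȳ = 120.07 mm

rectangular body: A = 170 × 180 = 30600.00, centroid at (85.00, 90.00).
semicircular top: A = ½π·85² = 11349.00, centroid at (85.00, 216.08).
triangular fin: A = ½·50·70 = 1750.00, centroid at (186.67, 23.33).
ΣA = 43699.00 mm², ΣAx̄ = 3892331.96 mm³, ΣAȳ = 5247070.62 mm³.
x̄ = 3892331.96/43699.00 = 89.07 mm; ȳ = 5247070.62/43699.00 = 120.07 mm.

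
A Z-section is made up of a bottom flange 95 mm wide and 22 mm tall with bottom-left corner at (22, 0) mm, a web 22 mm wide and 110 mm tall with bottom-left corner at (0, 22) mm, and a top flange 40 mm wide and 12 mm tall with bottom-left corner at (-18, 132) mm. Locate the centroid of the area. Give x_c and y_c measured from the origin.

bottom flange: A = 95 × 22 = 2090.00, centroid at (69.50, 11.00).
web: A = 22 × 110 = 2420.00, centroid at (11.00, 77.00).
top flange: A = 40 × 12 = 480.00, centroid at (2.00, 138.00).
ΣA = 4990.00 mm², ΣAx_c = 172835.00 mm³, ΣAy_c = 275570.00 mm³.
x_c = 172835.00/4990.00 = 34.64 mm; y_c = 275570.00/4990.00 = 55.22 mm.

x_c = 34.64 mm, y_c = 55.22 mm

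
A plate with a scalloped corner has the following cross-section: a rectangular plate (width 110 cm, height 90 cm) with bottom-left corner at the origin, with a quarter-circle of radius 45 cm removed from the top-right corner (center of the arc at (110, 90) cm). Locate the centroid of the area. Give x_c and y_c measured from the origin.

x_c = 48.13 cm, y_c = 40.04 cm

Part | A | x̄ᵢ | ȳᵢ | A·x̄ᵢ | A·ȳᵢ
plate | 9900.00 | 55.00 | 45.00 | 544500.00 | 445500.00
removed quarter-circle | -1590.43 | 90.90 | 70.90 | -144572.44 | -112763.82
Σ | 8309.57 |  |  | 399927.56 | 332736.18
x_c = 399927.56 / 8309.57 = 48.13 cm
y_c = 332736.18 / 8309.57 = 40.04 cm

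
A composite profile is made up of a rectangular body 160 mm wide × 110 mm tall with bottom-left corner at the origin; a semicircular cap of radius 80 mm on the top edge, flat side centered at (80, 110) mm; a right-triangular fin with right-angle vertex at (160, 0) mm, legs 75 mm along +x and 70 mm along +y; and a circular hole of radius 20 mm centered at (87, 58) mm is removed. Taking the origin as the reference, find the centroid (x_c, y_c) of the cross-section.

rectangular body: A = 160 × 110 = 17600.00, centroid at (80.00, 55.00).
semicircular top: A = ½π·80² = 10053.10, centroid at (80.00, 143.95).
triangular fin: A = ½·75·70 = 2625.00, centroid at (185.00, 23.33).
hole: A = −π·20² = -1256.64, centroid at (87.00, 58.00).
ΣA = 29021.46 mm²
ΣAx_c = (17600.00)(80.00) + (10053.10)(80.00) + (2625.00)(185.00) + (-1256.64)(87.00) = 2588545.29 mm³
ΣAy_c = (17600.00)(55.00) + (10053.10)(143.95) + (2625.00)(23.33) + (-1256.64)(58.00) = 2403539.00 mm³
x_c = 2588545.29 / 29021.46 = 89.19 mm
y_c = 2403539.00 / 29021.46 = 82.82 mm

x_c = 89.19 mm, y_c = 82.82 mm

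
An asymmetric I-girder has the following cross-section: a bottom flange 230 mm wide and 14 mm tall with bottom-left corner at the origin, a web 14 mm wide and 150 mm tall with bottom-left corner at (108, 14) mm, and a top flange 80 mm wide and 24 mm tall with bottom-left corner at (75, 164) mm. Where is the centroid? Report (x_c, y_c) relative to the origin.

x_c = 115.00 mm, y_c = 75.60 mm

bottom flange: A = 230 × 14 = 3220.00, centroid at (115.00, 7.00).
web: A = 14 × 150 = 2100.00, centroid at (115.00, 89.00).
top flange: A = 80 × 24 = 1920.00, centroid at (115.00, 176.00).
ΣA = 7240.00 mm², ΣAx_c = 832600.00 mm³, ΣAy_c = 547360.00 mm³.
x_c = 832600.00/7240.00 = 115.00 mm; y_c = 547360.00/7240.00 = 75.60 mm.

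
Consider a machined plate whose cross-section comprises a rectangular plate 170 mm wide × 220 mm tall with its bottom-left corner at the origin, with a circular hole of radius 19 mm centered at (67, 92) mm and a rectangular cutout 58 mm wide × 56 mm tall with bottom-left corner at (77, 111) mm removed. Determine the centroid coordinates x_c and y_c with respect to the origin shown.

x_c = 83.55 mm, y_c = 107.77 mm

plate: A = 170 × 220 = 37400.00, centroid at (85.00, 110.00).
hole 1: A = −π·19² = -1134.11, centroid at (67.00, 92.00).
hole 2: A = −(58 × 56) = -3248.00, centroid at (106.00, 139.00).
ΣA = 33017.89 mm², ΣAx_c = 2758726.30 mm³, ΣAy_c = 3558189.42 mm³.
x_c = 2758726.30/33017.89 = 83.55 mm; y_c = 3558189.42/33017.89 = 107.77 mm.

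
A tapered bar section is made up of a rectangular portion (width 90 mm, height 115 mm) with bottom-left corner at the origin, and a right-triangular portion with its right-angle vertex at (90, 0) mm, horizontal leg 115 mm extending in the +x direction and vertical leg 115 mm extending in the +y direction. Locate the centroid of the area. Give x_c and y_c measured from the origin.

x_c = 77.49 mm, y_c = 50.03 mm

rectangular portion: A = 90 × 115 = 10350.00, centroid at (45.00, 57.50).
triangular portion: A = ½·115·115 = 6612.50, centroid at (128.33, 38.33).
ΣA = 16962.50 mm², ΣAx_c = 1314354.17 mm³, ΣAy_c = 848604.17 mm³.
x_c = 1314354.17/16962.50 = 77.49 mm; y_c = 848604.17/16962.50 = 50.03 mm.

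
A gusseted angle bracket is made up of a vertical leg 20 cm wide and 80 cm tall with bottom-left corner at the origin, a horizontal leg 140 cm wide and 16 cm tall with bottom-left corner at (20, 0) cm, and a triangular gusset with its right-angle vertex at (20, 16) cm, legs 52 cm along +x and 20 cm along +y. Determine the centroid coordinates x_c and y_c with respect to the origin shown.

vertical leg: A = 20 × 80 = 1600.00, centroid at (10.00, 40.00).
horizontal leg: A = 140 × 16 = 2240.00, centroid at (90.00, 8.00).
gusset: A = ½·52·20 = 520.00, centroid at (37.33, 22.67).
ΣA = 4360.00 cm², ΣAx_c = 237013.33 cm³, ΣAy_c = 93706.67 cm³.
x_c = 237013.33/4360.00 = 54.36 cm; y_c = 93706.67/4360.00 = 21.49 cm.

x_c = 54.36 cm, y_c = 21.49 cm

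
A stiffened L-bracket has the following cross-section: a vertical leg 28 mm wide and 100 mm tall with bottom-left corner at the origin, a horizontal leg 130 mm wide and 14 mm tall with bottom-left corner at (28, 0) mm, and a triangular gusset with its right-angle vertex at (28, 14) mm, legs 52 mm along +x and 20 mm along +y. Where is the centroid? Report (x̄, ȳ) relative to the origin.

x̄ = 45.14 mm, ȳ = 31.81 mm

Part | A | x̄ᵢ | ȳᵢ | A·x̄ᵢ | A·ȳᵢ
vertical leg | 2800.00 | 14.00 | 50.00 | 39200.00 | 140000.00
horizontal leg | 1820.00 | 93.00 | 7.00 | 169260.00 | 12740.00
gusset | 520.00 | 45.33 | 20.67 | 23573.33 | 10746.67
Σ | 5140.00 |  |  | 232033.33 | 163486.67
x̄ = 232033.33 / 5140.00 = 45.14 mm
ȳ = 163486.67 / 5140.00 = 31.81 mm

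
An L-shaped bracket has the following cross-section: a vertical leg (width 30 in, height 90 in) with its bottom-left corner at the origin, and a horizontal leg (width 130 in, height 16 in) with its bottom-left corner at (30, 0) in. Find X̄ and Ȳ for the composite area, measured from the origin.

vertical leg: A = 30 × 90 = 2700.00, centroid at (15.00, 45.00).
horizontal leg: A = 130 × 16 = 2080.00, centroid at (95.00, 8.00).
ΣA = 4780.00 in², ΣAX̄ = 238100.00 in³, ΣAȲ = 138140.00 in³.
X̄ = 238100.00/4780.00 = 49.81 in; Ȳ = 138140.00/4780.00 = 28.90 in.

X̄ = 49.81 in, Ȳ = 28.90 in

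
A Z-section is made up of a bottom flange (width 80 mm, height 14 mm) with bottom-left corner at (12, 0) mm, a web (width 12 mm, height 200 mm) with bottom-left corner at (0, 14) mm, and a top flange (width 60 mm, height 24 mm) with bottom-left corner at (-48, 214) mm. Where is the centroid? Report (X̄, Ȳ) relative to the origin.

X̄ = 9.42 mm, Ȳ = 122.35 mm

bottom flange: A = 80 × 14 = 1120.00, centroid at (52.00, 7.00).
web: A = 12 × 200 = 2400.00, centroid at (6.00, 114.00).
top flange: A = 60 × 24 = 1440.00, centroid at (-18.00, 226.00).
ΣA = 4960.00 mm², ΣAX̄ = 46720.00 mm³, ΣAȲ = 606880.00 mm³.
X̄ = 46720.00/4960.00 = 9.42 mm; Ȳ = 606880.00/4960.00 = 122.35 mm.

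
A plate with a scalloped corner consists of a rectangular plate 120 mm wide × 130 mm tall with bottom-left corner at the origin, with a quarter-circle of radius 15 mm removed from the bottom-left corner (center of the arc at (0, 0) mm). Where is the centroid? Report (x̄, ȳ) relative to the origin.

plate: A = 120 × 130 = 15600.00, centroid at (60.00, 65.00).
removed quarter-circle: A = −¼π·15² = -176.71, centroid at (6.37, 6.37).
ΣA = 15423.29 mm², ΣAx̄ = 934875.00 mm³, ΣAȳ = 1012875.00 mm³.
x̄ = 934875.00/15423.29 = 60.61 mm; ȳ = 1012875.00/15423.29 = 65.67 mm.

x̄ = 60.61 mm, ȳ = 65.67 mm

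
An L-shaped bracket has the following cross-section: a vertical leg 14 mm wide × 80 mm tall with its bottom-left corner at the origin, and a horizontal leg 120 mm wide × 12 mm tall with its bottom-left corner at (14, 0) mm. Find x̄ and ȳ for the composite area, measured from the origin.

x̄ = 44.69 mm, ȳ = 20.88 mm

Part | A | x̄ᵢ | ȳᵢ | A·x̄ᵢ | A·ȳᵢ
vertical leg | 1120.00 | 7.00 | 40.00 | 7840.00 | 44800.00
horizontal leg | 1440.00 | 74.00 | 6.00 | 106560.00 | 8640.00
Σ | 2560.00 |  |  | 114400.00 | 53440.00
x̄ = 114400.00 / 2560.00 = 44.69 mm
ȳ = 53440.00 / 2560.00 = 20.88 mm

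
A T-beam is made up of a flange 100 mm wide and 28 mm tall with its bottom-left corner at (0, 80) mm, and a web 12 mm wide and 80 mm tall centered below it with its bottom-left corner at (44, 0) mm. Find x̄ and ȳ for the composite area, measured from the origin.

Part | A | x̄ᵢ | ȳᵢ | A·x̄ᵢ | A·ȳᵢ
web | 960.00 | 50.00 | 40.00 | 48000.00 | 38400.00
flange | 2800.00 | 50.00 | 94.00 | 140000.00 | 263200.00
Σ | 3760.00 |  |  | 188000.00 | 301600.00
x̄ = 188000.00 / 3760.00 = 50.00 mm
ȳ = 301600.00 / 3760.00 = 80.21 mm

x̄ = 50.00 mm, ȳ = 80.21 mm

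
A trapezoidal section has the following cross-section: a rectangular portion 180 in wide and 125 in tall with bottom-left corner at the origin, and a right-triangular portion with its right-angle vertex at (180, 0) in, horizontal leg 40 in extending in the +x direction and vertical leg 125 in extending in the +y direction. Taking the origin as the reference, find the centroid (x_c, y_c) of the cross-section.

rectangular portion: A = 180 × 125 = 22500.00, centroid at (90.00, 62.50).
triangular portion: A = ½·40·125 = 2500.00, centroid at (193.33, 41.67).
ΣA = 25000.00 in², ΣAx_c = 2508333.33 in³, ΣAy_c = 1510416.67 in³.
x_c = 2508333.33/25000.00 = 100.33 in; y_c = 1510416.67/25000.00 = 60.42 in.

x_c = 100.33 in, y_c = 60.42 in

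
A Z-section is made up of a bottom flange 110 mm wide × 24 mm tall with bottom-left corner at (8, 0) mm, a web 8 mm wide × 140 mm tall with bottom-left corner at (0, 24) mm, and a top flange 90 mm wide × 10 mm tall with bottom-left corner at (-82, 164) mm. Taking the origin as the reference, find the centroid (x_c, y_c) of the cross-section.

x_c = 29.51 mm, y_c = 62.03 mm

bottom flange: A = 110 × 24 = 2640.00, centroid at (63.00, 12.00).
web: A = 8 × 140 = 1120.00, centroid at (4.00, 94.00).
top flange: A = 90 × 10 = 900.00, centroid at (-37.00, 169.00).
ΣA = 4660.00 mm², ΣAx_c = 137500.00 mm³, ΣAy_c = 289060.00 mm³.
x_c = 137500.00/4660.00 = 29.51 mm; y_c = 289060.00/4660.00 = 62.03 mm.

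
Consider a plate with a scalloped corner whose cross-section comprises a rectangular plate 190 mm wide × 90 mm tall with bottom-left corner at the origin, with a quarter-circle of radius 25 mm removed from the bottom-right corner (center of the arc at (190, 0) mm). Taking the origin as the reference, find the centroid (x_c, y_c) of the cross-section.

x_c = 92.51 mm, y_c = 46.02 mm

plate: A = 190 × 90 = 17100.00, centroid at (95.00, 45.00).
removed quarter-circle: A = −¼π·25² = -490.87, centroid at (179.39, 10.61).
ΣA = 16609.13 mm²
ΣAx_c = (17100.00)(95.00) + (-490.87)(179.39) = 1536442.30 mm³
ΣAy_c = (17100.00)(45.00) + (-490.87)(10.61) = 764291.67 mm³
x_c = 1536442.30 / 16609.13 = 92.51 mm
y_c = 764291.67 / 16609.13 = 46.02 mm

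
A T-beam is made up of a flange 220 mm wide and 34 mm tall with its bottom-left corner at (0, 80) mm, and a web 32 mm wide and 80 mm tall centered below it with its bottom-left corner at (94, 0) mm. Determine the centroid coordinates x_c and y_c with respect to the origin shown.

x_c = 110.00 mm, y_c = 82.47 mm

web: A = 32 × 80 = 2560.00, centroid at (110.00, 40.00).
flange: A = 220 × 34 = 7480.00, centroid at (110.00, 97.00).
ΣA = 10040.00 mm²
ΣAx_c = (2560.00)(110.00) + (7480.00)(110.00) = 1104400.00 mm³
ΣAy_c = (2560.00)(40.00) + (7480.00)(97.00) = 827960.00 mm³
x_c = 1104400.00 / 10040.00 = 110.00 mm
y_c = 827960.00 / 10040.00 = 82.47 mm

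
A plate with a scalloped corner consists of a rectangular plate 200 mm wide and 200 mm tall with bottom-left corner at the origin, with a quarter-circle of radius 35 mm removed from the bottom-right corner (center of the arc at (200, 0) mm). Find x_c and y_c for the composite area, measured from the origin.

x_c = 97.90 mm, y_c = 102.10 mm

Part | A | x̄ᵢ | ȳᵢ | A·x̄ᵢ | A·ȳᵢ
plate | 40000.00 | 100.00 | 100.00 | 4000000.00 | 4000000.00
removed quarter-circle | -962.11 | 185.15 | 14.85 | -178130.88 | -14291.67
Σ | 39037.89 |  |  | 3821869.12 | 3985708.33
x_c = 3821869.12 / 39037.89 = 97.90 mm
y_c = 3985708.33 / 39037.89 = 102.10 mm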